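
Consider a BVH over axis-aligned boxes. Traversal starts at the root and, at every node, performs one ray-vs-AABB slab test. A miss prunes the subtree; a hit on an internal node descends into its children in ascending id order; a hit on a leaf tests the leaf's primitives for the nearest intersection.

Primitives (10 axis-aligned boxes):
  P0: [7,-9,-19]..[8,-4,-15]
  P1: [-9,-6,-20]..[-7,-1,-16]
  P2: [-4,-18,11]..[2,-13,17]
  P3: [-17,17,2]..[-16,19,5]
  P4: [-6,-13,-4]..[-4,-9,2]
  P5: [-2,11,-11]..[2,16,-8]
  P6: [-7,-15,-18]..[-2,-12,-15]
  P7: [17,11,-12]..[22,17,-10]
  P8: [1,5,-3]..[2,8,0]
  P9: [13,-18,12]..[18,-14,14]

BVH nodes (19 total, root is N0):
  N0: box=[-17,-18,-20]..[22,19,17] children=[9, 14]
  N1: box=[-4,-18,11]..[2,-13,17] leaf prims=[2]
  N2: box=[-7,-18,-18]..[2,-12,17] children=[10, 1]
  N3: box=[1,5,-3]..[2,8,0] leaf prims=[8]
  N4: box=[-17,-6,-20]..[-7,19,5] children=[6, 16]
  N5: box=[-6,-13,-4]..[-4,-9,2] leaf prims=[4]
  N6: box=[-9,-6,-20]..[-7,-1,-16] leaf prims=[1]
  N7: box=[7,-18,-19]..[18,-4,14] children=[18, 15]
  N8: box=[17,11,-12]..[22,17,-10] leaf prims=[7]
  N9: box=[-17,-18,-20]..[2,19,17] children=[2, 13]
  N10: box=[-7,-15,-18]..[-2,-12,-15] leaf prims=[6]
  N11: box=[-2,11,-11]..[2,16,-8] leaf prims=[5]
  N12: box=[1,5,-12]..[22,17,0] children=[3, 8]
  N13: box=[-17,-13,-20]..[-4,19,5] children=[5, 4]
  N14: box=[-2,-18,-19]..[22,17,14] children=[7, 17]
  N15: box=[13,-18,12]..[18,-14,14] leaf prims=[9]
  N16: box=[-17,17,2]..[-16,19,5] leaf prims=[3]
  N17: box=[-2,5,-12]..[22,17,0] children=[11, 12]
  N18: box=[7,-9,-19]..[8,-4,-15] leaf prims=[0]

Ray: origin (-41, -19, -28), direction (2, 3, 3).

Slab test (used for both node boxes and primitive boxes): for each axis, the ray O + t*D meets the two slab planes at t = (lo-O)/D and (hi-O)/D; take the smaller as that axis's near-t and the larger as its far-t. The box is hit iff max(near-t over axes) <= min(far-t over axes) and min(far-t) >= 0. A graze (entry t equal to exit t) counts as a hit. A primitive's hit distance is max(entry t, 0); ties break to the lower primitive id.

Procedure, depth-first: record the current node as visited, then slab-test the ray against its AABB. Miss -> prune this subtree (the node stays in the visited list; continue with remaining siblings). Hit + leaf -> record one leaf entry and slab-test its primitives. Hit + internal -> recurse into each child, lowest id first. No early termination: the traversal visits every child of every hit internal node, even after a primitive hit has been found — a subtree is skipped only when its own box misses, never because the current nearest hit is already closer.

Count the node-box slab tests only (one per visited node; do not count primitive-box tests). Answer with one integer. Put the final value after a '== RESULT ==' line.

Trace the traversal:
N0 x:[12,63/2] y:[1/3,38/3] z:[8/3,15] -> hit [12,38/3], descend [9, 14]
  N9 x:[12,43/2] y:[1/3,38/3] z:[8/3,15] -> hit [12,38/3], descend [2, 13]
    N2 x:[17,43/2] y:[1/3,7/3] z:[10/3,15] -> miss, prune
    N13 x:[12,37/2] y:[2,38/3] z:[8/3,11] -> miss, prune
  N14 x:[39/2,63/2] y:[1/3,12] z:[3,14] -> miss, prune

5 AABB tests over nodes [0, 9, 2, 13, 14]; 0 leaves entered; closest miss.

== RESULT ==
5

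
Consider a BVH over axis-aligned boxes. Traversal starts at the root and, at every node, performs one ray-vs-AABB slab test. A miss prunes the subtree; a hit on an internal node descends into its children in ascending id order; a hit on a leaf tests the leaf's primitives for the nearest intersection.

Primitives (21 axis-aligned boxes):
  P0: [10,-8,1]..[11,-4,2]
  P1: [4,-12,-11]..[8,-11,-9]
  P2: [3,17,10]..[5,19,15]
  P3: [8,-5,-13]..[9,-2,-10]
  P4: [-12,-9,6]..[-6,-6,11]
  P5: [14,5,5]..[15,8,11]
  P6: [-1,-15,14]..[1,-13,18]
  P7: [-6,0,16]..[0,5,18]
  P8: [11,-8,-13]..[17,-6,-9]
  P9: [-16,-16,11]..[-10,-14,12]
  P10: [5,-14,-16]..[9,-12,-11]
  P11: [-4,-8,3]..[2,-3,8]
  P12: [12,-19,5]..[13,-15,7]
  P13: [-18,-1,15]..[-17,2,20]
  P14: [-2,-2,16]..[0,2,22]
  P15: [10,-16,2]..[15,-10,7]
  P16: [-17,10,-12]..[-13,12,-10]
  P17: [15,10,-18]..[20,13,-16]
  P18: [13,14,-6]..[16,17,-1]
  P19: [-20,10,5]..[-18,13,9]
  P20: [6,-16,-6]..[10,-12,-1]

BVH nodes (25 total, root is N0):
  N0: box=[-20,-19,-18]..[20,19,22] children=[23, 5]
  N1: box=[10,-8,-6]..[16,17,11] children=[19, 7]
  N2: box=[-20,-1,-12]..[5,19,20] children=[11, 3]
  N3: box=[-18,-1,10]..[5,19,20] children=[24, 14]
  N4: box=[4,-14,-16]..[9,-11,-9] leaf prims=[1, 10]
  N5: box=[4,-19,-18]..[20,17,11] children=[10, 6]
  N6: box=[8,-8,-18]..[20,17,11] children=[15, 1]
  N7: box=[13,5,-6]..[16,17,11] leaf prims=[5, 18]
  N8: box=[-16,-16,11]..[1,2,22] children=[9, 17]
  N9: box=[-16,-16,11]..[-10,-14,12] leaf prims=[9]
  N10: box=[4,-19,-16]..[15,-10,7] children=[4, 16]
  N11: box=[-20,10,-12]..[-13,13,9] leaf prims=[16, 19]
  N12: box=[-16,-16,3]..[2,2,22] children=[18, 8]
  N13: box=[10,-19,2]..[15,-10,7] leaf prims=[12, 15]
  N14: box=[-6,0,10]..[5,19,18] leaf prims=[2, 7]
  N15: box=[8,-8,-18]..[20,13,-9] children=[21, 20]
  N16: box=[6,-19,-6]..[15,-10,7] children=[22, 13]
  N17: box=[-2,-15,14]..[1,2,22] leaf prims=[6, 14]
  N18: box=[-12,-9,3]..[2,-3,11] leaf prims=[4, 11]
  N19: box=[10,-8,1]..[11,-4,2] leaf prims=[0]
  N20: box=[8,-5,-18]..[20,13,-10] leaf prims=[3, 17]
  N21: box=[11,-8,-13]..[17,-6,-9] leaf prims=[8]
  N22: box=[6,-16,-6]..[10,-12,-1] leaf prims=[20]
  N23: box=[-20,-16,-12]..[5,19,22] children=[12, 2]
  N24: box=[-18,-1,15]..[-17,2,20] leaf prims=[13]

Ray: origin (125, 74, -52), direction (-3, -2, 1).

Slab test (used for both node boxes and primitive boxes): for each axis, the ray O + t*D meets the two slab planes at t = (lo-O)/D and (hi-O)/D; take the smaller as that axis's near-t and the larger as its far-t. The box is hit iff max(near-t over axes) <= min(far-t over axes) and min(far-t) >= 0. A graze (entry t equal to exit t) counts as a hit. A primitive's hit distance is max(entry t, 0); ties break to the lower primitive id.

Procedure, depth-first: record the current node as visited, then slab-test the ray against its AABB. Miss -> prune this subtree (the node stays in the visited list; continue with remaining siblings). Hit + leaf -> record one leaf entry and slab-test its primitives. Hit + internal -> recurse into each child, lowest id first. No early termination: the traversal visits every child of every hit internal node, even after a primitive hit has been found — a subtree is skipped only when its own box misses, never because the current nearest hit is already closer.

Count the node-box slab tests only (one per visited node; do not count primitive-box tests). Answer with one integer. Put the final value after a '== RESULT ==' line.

Traverse from the root:
N0 x:[35,145/3] y:[55/2,93/2] z:[34,74] -> hit [35,93/2], descend [5, 23]
  N5 x:[35,121/3] y:[57/2,93/2] z:[34,63] -> hit [35,121/3], descend [6, 10]
    N6 x:[35,39] y:[57/2,41] z:[34,63] -> hit [35,39], descend [1, 15]
      N1 x:[109/3,115/3] y:[57/2,41] z:[46,63] -> miss, prune
      N15 x:[35,39] y:[61/2,41] z:[34,43] -> hit [35,39], descend [20, 21]
        N20 x:[35,39] y:[61/2,79/2] z:[34,42] -> hit [35,39] leaf, test {P3@t=39, P17(miss)}
        N21 x:[36,38] y:[40,41] z:[39,43] -> miss, prune
    N10 x:[110/3,121/3] y:[42,93/2] z:[36,59] -> miss, prune
  N23 x:[40,145/3] y:[55/2,45] z:[40,74] -> hit [40,45], descend [2, 12]
    N2 x:[40,145/3] y:[55/2,75/2] z:[40,72] -> miss, prune
    N12 x:[41,47] y:[36,45] z:[55,74] -> miss, prune

Summary -> nodes [0, 5, 6, 1, 15, 20, 21, 10, 23, 2, 12]; box-tests=11; leaf-entries=1; first=P3

== RESULT ==
11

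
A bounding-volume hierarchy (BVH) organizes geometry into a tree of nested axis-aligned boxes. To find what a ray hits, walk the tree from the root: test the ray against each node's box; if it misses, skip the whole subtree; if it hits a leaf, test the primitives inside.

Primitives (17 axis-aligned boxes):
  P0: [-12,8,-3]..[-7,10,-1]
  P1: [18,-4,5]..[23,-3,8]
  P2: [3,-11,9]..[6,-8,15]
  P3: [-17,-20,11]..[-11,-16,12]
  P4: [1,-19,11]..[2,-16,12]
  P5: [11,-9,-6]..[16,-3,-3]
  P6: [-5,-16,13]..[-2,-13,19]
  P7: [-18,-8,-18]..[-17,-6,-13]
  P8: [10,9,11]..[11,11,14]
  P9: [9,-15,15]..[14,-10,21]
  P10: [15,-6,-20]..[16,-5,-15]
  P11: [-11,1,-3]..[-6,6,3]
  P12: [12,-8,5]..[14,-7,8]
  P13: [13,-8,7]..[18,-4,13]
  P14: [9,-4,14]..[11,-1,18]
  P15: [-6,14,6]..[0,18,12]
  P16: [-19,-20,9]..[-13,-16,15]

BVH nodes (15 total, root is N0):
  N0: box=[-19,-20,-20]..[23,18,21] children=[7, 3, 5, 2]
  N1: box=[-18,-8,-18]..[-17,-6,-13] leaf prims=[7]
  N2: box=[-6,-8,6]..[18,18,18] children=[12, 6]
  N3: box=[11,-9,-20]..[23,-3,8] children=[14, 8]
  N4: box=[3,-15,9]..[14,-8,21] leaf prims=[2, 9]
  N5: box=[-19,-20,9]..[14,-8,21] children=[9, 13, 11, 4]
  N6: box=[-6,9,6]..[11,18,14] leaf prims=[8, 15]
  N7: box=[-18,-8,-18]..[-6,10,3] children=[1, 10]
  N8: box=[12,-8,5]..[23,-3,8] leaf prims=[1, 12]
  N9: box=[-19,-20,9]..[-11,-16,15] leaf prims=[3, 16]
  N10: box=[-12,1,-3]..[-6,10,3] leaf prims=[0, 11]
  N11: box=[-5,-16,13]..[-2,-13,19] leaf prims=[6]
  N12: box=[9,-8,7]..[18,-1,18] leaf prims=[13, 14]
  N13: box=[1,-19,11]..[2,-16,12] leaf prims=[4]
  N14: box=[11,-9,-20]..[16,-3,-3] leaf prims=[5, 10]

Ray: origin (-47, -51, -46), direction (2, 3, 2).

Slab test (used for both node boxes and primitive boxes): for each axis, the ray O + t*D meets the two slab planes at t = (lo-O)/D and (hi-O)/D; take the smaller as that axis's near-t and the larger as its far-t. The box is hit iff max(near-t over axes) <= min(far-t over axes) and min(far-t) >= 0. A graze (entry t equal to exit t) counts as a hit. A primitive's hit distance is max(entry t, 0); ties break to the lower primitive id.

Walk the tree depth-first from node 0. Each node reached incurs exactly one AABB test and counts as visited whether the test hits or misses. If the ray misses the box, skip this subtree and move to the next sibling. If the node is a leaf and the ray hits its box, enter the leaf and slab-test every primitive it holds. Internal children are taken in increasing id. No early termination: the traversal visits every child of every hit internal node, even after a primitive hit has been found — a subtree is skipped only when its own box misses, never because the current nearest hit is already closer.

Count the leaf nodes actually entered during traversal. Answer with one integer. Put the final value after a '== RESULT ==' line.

Trace the traversal:
N0 x:[14,35] y:[31/3,23] z:[13,67/2] -> hit [14,23], descend [2, 3, 5, 7]
  N2 x:[41/2,65/2] y:[43/3,23] z:[26,32] -> miss, prune
  N3 x:[29,35] y:[14,16] z:[13,27] -> miss, prune
  N5 x:[14,61/2] y:[31/3,43/3] z:[55/2,67/2] -> miss, prune
  N7 x:[29/2,41/2] y:[43/3,61/3] z:[14,49/2] -> hit [29/2,61/3], descend [1, 10]
    N1 x:[29/2,15] y:[43/3,15] z:[14,33/2] -> hit [29/2,15] leaf, test {P7@t=29/2}
    N10 x:[35/2,41/2] y:[52/3,61/3] z:[43/2,49/2] -> miss, prune

Visited [0, 2, 3, 5, 7, 1, 10]. Tests: 7 box, 1 leaf. Nearest: P7.

== RESULT ==
1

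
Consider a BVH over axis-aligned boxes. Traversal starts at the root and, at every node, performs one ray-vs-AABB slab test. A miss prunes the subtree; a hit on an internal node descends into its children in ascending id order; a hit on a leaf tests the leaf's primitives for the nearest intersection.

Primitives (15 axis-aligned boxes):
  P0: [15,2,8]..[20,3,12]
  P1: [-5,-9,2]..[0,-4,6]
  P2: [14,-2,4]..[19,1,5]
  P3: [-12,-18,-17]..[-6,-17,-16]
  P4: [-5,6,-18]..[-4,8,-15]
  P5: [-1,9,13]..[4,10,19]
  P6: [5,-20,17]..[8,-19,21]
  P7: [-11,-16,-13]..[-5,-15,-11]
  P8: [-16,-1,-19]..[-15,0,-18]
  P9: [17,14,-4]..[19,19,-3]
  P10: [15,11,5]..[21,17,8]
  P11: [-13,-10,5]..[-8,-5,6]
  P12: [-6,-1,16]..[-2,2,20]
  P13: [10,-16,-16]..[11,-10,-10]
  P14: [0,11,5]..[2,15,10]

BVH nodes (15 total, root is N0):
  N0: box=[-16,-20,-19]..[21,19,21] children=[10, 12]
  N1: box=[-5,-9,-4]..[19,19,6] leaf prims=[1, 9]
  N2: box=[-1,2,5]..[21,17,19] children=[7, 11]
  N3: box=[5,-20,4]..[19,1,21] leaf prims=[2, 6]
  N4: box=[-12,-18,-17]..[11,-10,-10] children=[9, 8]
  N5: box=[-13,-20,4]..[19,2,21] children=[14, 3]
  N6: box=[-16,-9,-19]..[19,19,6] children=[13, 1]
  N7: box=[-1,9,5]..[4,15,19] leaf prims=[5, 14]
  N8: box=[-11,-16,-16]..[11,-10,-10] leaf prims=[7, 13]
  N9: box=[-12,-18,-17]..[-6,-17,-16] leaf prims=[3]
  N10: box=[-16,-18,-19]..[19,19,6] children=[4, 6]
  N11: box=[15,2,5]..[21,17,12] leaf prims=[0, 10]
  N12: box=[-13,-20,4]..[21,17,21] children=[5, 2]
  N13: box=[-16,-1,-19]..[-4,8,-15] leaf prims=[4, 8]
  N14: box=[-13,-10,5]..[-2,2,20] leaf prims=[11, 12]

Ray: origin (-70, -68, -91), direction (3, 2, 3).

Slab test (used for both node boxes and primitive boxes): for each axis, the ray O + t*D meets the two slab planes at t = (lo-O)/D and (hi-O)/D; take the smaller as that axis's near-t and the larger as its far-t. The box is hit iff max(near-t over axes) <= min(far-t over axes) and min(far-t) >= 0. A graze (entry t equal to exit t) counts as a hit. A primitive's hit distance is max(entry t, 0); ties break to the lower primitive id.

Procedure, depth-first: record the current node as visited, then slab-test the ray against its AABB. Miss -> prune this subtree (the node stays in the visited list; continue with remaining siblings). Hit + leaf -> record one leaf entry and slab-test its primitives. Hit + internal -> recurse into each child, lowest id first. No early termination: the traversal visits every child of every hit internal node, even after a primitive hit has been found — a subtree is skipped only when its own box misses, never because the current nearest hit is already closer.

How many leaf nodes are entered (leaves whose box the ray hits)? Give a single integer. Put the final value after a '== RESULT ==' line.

Trace the traversal:
N0 x:[18,91/3] y:[24,87/2] z:[24,112/3] -> hit [24,91/3], descend [10, 12]
  N10 x:[18,89/3] y:[25,87/2] z:[24,97/3] -> hit [25,89/3], descend [4, 6]
    N4 x:[58/3,27] y:[25,29] z:[74/3,27] -> hit [25,27], descend [8, 9]
      N8 x:[59/3,27] y:[26,29] z:[25,27] -> hit [26,27] leaf, test {P7(miss), P13@t=80/3}
      N9 x:[58/3,64/3] y:[25,51/2] z:[74/3,25] -> miss, prune
    N6 x:[18,89/3] y:[59/2,87/2] z:[24,97/3] -> hit [59/2,89/3], descend [1, 13]
      N1 x:[65/3,89/3] y:[59/2,87/2] z:[29,97/3] -> hit [59/2,89/3] leaf, test {P1(miss), P9(miss)}
      N13 x:[18,22] y:[67/2,38] z:[24,76/3] -> miss, prune
  N12 x:[19,91/3] y:[24,85/2] z:[95/3,112/3] -> miss, prune

Visited [0, 10, 4, 8, 9, 6, 1, 13, 12]. Tests: 9 box, 2 leaf. Nearest: P13.

== RESULT ==
2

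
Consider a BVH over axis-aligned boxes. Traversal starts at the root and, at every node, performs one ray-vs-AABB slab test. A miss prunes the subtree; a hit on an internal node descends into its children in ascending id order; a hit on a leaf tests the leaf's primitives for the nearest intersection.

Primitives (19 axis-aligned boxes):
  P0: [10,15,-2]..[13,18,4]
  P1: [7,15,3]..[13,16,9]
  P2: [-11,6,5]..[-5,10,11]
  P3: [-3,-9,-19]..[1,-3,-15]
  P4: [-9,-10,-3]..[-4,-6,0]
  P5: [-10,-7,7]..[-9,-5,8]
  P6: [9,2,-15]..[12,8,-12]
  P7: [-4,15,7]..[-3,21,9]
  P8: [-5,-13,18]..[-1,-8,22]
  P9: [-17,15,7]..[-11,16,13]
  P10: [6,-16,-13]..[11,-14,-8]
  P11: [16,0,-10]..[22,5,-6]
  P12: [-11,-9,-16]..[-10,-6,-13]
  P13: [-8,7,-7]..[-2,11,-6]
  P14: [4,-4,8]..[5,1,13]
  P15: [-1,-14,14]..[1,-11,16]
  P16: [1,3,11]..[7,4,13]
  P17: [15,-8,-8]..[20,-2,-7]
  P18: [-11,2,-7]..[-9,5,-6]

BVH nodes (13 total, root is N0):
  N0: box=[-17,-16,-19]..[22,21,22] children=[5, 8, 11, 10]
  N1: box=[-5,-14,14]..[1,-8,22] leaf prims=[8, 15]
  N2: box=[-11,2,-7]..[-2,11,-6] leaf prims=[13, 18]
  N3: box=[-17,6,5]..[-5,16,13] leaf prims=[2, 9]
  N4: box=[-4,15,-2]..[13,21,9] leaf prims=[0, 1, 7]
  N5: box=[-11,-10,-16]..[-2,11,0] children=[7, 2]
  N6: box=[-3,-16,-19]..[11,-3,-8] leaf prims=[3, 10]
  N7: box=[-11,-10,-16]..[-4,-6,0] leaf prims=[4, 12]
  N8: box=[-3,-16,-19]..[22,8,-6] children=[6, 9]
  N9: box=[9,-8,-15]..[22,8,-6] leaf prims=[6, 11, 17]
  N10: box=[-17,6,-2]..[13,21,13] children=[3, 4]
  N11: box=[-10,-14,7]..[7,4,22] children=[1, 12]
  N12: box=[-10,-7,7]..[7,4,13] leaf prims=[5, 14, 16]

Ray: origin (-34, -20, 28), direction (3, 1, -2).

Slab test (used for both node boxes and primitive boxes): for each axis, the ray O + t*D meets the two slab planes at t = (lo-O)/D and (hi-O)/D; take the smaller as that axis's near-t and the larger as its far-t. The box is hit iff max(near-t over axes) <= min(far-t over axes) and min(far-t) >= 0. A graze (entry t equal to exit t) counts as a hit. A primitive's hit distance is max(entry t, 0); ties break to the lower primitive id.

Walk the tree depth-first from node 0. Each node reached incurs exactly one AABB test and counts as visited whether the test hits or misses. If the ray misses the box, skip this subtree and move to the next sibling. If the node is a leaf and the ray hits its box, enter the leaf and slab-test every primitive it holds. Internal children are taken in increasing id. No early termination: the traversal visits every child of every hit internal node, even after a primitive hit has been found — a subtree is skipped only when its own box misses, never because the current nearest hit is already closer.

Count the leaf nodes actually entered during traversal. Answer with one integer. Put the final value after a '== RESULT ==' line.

Traverse from the root:
N0 x:[17/3,56/3] y:[4,41] z:[3,47/2] -> hit [17/3,56/3], descend [5, 8, 10, 11]
  N5 x:[23/3,32/3] y:[10,31] z:[14,22] -> miss, prune
  N8 x:[31/3,56/3] y:[4,28] z:[17,47/2] -> hit [17,56/3], descend [6, 9]
    N6 x:[31/3,15] y:[4,17] z:[18,47/2] -> miss, prune
    N9 x:[43/3,56/3] y:[12,28] z:[17,43/2] -> hit [17,56/3] leaf, test {P6(miss), P11(miss), P17@t=35/2}
  N10 x:[17/3,47/3] y:[26,41] z:[15/2,15] -> miss, prune
  N11 x:[8,41/3] y:[6,24] z:[3,21/2] -> hit [8,21/2], descend [1, 12]
    N1 x:[29/3,35/3] y:[6,12] z:[3,7] -> miss, prune
    N12 x:[8,41/3] y:[13,24] z:[15/2,21/2] -> miss, prune

Visited [0, 5, 8, 6, 9, 10, 11, 1, 12]. Tests: 9 box, 1 leaf. Nearest: P17.

== RESULT ==
1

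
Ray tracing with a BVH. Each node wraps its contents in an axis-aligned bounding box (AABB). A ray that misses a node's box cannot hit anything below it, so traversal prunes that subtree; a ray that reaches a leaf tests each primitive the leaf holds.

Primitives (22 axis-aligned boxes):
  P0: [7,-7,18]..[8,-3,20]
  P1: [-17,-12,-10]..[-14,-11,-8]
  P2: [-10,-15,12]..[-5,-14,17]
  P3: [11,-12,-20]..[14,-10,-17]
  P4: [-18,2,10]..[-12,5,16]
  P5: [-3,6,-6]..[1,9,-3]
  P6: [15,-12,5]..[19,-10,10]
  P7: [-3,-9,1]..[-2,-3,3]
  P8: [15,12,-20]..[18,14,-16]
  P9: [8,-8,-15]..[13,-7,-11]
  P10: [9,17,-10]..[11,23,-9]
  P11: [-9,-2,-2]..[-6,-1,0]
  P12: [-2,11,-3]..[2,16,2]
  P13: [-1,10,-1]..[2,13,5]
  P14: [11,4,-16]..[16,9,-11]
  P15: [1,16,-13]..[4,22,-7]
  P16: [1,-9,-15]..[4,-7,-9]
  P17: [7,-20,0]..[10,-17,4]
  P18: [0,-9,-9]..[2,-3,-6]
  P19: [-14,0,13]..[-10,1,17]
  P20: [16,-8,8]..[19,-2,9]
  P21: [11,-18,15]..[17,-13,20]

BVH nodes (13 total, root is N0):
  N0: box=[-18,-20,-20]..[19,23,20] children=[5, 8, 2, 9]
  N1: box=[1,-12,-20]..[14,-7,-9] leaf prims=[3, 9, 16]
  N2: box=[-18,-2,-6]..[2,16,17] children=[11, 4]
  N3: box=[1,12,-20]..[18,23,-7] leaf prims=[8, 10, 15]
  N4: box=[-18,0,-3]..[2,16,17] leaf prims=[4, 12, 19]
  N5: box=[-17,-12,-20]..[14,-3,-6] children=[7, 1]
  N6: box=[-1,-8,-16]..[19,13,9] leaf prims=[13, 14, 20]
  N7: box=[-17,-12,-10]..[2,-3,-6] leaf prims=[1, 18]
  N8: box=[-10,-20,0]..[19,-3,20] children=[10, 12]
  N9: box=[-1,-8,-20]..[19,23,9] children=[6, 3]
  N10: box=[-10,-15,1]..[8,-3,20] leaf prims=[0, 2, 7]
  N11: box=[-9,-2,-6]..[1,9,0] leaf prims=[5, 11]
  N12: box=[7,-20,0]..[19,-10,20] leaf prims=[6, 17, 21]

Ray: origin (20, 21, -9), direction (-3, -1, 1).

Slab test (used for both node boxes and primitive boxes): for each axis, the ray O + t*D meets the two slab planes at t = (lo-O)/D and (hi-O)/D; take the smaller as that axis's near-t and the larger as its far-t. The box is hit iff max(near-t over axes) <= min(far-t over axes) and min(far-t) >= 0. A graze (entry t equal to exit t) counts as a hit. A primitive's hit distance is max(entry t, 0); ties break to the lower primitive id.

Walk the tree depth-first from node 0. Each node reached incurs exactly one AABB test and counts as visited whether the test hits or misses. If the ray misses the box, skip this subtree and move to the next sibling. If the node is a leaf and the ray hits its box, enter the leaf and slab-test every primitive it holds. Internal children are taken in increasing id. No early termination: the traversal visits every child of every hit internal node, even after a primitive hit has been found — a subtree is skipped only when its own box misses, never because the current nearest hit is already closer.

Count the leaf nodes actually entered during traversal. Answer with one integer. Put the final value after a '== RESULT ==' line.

Traverse from the root:
N0 x:[1/3,38/3] y:[-2,41] z:[-11,29] -> hit [1/3,38/3], descend [2, 5, 8, 9]
  N2 x:[6,38/3] y:[5,23] z:[3,26] -> hit [6,38/3], descend [4, 11]
    N4 x:[6,38/3] y:[5,21] z:[6,26] -> hit [6,38/3] leaf, test {P4(miss), P12@t=6, P19(miss)}
    N11 x:[19/3,29/3] y:[12,23] z:[3,9] -> miss, prune
  N5 x:[2,37/3] y:[24,33] z:[-11,3] -> miss, prune
  N8 x:[1/3,10] y:[24,41] z:[9,29] -> miss, prune
  N9 x:[1/3,7] y:[-2,29] z:[-11,18] -> hit [1/3,7], descend [3, 6]
    N3 x:[2/3,19/3] y:[-2,9] z:[-11,2] -> hit [2/3,2] leaf, test {P8(miss), P10(miss), P15(miss)}
    N6 x:[1/3,7] y:[8,29] z:[-7,18] -> miss, prune

Visited [0, 2, 4, 11, 5, 8, 9, 3, 6]. Tests: 9 box, 2 leaf. Nearest: P12.

== RESULT ==
2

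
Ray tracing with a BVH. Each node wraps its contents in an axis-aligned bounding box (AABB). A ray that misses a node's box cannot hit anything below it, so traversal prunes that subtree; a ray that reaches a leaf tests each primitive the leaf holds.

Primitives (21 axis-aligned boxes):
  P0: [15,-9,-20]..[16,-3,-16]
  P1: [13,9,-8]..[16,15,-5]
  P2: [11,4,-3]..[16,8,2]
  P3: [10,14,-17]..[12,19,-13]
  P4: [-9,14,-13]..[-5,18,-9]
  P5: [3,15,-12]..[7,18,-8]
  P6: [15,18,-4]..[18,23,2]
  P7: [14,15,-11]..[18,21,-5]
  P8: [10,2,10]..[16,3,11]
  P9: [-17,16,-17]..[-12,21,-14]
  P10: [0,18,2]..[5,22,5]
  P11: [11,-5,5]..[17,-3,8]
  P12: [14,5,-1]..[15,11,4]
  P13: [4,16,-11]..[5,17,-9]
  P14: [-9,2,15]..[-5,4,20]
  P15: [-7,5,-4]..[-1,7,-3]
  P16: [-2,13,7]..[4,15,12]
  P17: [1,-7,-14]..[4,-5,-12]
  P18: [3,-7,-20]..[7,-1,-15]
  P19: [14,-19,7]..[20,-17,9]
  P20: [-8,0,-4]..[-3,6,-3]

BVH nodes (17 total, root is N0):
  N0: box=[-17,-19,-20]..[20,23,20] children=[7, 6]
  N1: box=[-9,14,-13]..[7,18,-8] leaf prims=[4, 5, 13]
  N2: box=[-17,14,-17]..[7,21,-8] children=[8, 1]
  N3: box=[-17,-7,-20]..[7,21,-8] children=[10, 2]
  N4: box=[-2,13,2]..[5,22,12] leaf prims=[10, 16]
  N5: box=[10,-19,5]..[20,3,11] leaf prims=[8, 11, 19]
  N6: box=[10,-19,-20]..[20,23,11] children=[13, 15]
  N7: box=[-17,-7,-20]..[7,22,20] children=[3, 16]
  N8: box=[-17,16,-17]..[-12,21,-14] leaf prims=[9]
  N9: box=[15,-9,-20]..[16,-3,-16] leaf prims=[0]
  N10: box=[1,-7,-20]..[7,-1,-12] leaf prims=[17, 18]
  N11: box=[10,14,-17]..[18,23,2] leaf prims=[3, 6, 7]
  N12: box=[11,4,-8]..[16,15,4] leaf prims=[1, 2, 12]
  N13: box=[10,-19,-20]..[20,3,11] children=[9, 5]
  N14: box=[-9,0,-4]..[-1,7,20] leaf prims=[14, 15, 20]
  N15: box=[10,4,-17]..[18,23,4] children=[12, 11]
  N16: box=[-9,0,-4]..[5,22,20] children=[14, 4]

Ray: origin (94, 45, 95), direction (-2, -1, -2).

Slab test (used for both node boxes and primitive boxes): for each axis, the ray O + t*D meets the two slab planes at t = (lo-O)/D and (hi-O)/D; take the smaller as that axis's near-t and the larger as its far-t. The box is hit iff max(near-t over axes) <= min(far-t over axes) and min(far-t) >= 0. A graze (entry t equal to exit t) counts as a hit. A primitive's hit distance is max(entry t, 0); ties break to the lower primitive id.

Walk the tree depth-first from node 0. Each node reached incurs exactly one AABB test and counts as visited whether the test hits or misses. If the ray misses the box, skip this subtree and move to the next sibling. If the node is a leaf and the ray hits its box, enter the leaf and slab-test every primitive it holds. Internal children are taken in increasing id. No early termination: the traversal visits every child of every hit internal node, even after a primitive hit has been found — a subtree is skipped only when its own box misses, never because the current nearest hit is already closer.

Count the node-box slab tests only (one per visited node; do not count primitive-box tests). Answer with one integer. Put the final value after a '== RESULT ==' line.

Trace the traversal:
N0 x:[37,111/2] y:[22,64] z:[75/2,115/2] -> hit [75/2,111/2], descend [6, 7]
  N6 x:[37,42] y:[22,64] z:[42,115/2] -> hit [42,42], descend [13, 15]
    N13 x:[37,42] y:[42,64] z:[42,115/2] -> hit [42,42], descend [5, 9]
      N5 x:[37,42] y:[42,64] z:[42,45] -> hit [42,42] leaf, test {P8@t=42, P11(miss), P19(miss)}
      N9 x:[39,79/2] y:[48,54] z:[111/2,115/2] -> miss, prune
    N15 x:[38,42] y:[22,41] z:[91/2,56] -> miss, prune
  N7 x:[87/2,111/2] y:[23,52] z:[75/2,115/2] -> hit [87/2,52], descend [3, 16]
    N3 x:[87/2,111/2] y:[24,52] z:[103/2,115/2] -> hit [103/2,52], descend [2, 10]
      N2 x:[87/2,111/2] y:[24,31] z:[103/2,56] -> miss, prune
      N10 x:[87/2,93/2] y:[46,52] z:[107/2,115/2] -> miss, prune
    N16 x:[89/2,103/2] y:[23,45] z:[75/2,99/2] -> hit [89/2,45], descend [4, 14]
      N4 x:[89/2,48] y:[23,32] z:[83/2,93/2] -> miss, prune
      N14 x:[95/2,103/2] y:[38,45] z:[75/2,99/2] -> miss, prune

order=[0, 6, 13, 5, 9, 15, 7, 3, 2, 10, 16, 4, 14]  |boxes|=13  |leaves|=1  hit=P8

== RESULT ==
13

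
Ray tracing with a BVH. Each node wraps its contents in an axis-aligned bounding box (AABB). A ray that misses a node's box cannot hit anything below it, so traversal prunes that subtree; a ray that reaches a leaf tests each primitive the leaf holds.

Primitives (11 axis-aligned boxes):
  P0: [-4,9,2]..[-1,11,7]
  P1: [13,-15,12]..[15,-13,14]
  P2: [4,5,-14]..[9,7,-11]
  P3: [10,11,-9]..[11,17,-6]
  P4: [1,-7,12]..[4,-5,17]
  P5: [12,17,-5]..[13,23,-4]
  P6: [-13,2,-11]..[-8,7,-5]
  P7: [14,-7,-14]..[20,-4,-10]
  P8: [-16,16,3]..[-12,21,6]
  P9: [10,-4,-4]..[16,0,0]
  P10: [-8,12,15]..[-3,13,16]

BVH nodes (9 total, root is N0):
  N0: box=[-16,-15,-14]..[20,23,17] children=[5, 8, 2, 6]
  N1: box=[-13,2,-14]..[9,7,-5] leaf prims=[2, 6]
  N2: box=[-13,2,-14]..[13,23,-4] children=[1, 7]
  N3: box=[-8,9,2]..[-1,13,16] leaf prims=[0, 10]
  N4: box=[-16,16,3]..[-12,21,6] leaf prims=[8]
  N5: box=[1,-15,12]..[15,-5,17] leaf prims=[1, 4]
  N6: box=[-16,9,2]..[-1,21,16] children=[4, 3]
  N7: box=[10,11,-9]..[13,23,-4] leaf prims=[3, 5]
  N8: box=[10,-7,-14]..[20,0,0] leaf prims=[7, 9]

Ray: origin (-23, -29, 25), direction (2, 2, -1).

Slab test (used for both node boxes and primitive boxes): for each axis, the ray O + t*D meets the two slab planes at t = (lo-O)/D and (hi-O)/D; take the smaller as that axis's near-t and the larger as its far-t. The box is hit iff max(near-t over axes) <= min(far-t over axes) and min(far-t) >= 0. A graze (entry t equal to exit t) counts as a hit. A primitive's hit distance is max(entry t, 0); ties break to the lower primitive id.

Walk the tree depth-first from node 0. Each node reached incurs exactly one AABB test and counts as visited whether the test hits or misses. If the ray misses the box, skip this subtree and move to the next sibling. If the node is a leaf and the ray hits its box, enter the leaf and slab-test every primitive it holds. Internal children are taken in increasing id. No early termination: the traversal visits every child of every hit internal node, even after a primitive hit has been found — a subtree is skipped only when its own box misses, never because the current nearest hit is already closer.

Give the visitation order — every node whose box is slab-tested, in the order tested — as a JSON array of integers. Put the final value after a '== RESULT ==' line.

Trace the traversal:
N0 x:[7/2,43/2] y:[7,26] z:[8,39] -> hit [8,43/2], descend [2, 5, 6, 8]
  N2 x:[5,18] y:[31/2,26] z:[29,39] -> miss, prune
  N5 x:[12,19] y:[7,12] z:[8,13] -> hit [12,12] leaf, test {P1(miss), P4@t=12}
  N6 x:[7/2,11] y:[19,25] z:[9,23] -> miss, prune
  N8 x:[33/2,43/2] y:[11,29/2] z:[25,39] -> miss, prune

5 AABB tests over nodes [0, 2, 5, 6, 8]; 1 leaf entered; closest P4.

== RESULT ==
[0, 2, 5, 6, 8]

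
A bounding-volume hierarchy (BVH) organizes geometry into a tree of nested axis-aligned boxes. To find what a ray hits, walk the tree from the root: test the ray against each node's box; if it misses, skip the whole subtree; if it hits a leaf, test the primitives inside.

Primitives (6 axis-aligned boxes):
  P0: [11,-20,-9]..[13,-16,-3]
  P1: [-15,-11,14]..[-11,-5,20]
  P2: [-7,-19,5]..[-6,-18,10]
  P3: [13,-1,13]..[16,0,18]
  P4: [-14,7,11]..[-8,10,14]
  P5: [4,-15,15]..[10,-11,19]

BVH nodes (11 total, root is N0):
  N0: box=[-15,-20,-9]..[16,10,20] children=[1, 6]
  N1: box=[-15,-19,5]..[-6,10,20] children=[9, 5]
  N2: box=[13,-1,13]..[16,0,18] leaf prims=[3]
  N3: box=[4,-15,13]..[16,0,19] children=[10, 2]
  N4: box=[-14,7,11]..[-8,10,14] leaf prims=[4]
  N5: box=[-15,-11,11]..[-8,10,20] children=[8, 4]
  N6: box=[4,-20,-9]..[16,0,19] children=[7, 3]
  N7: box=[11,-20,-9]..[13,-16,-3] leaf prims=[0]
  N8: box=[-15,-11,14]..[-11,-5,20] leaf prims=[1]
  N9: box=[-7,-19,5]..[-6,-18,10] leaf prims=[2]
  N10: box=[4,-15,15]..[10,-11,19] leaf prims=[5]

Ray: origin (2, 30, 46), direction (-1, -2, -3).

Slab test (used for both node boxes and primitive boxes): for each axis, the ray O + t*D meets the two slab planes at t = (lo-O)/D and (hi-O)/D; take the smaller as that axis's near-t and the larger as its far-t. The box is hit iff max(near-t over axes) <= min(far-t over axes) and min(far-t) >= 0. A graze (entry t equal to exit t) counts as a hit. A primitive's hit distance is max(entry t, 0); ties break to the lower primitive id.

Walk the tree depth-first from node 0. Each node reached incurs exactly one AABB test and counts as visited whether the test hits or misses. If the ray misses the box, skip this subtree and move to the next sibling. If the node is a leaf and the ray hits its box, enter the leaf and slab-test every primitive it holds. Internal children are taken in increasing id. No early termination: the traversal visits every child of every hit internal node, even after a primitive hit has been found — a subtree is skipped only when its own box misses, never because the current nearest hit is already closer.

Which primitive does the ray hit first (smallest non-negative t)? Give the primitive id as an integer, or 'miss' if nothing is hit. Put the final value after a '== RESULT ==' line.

Trace the traversal:
N0 x:[-14,17] y:[10,25] z:[26/3,55/3] -> hit [10,17], descend [1, 6]
  N1 x:[8,17] y:[10,49/2] z:[26/3,41/3] -> hit [10,41/3], descend [5, 9]
    N5 x:[10,17] y:[10,41/2] z:[26/3,35/3] -> hit [10,35/3], descend [4, 8]
      N4 x:[10,16] y:[10,23/2] z:[32/3,35/3] -> hit [32/3,23/2] leaf, test {P4@t=32/3}
      N8 x:[13,17] y:[35/2,41/2] z:[26/3,32/3] -> miss, prune
    N9 x:[8,9] y:[24,49/2] z:[12,41/3] -> miss, prune
  N6 x:[-14,-2] y:[15,25] z:[9,55/3] -> miss, prune

order=[0, 1, 5, 4, 8, 9, 6]  |boxes|=7  |leaves|=1  hit=P4

== RESULT ==
4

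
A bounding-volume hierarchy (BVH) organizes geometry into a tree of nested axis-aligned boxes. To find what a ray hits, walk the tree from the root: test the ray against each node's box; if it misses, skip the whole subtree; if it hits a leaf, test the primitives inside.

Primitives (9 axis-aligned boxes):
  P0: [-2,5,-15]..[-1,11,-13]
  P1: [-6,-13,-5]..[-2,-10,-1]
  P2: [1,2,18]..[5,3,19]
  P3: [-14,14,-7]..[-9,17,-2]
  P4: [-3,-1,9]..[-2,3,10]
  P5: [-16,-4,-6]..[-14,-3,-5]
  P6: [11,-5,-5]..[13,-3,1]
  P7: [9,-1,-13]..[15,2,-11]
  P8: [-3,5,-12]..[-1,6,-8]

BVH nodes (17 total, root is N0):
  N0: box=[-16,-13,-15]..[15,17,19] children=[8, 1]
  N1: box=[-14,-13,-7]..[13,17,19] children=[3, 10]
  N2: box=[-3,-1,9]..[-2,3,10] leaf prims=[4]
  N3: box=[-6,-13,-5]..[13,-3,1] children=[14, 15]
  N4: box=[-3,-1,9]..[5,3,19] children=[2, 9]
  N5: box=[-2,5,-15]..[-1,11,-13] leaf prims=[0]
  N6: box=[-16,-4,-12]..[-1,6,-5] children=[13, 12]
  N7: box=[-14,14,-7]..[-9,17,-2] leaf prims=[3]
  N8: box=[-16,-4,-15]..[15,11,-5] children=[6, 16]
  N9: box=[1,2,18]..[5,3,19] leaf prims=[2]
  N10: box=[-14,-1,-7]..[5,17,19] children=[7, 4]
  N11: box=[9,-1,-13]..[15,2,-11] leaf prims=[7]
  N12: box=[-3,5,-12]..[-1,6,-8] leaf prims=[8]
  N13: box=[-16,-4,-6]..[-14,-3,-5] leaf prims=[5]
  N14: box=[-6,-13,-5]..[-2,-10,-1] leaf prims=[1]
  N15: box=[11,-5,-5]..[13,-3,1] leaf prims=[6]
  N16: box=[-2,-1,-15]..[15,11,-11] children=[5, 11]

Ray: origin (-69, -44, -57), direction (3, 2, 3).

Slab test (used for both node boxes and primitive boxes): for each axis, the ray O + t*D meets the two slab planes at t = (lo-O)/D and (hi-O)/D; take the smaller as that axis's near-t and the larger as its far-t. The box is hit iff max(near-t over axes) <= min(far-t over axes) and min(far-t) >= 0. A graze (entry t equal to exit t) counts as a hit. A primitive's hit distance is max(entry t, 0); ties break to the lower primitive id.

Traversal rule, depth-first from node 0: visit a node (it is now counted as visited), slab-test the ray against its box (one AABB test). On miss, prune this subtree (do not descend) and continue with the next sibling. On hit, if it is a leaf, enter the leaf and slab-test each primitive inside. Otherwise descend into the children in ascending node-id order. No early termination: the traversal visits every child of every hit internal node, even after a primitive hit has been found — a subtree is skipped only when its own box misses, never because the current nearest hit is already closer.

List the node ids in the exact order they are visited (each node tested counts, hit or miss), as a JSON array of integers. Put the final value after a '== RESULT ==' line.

Traverse from the root:
N0 x:[53/3,28] y:[31/2,61/2] z:[14,76/3] -> hit [53/3,76/3], descend [1, 8]
  N1 x:[55/3,82/3] y:[31/2,61/2] z:[50/3,76/3] -> hit [55/3,76/3], descend [3, 10]
    N3 x:[21,82/3] y:[31/2,41/2] z:[52/3,58/3] -> miss, prune
    N10 x:[55/3,74/3] y:[43/2,61/2] z:[50/3,76/3] -> hit [43/2,74/3], descend [4, 7]
      N4 x:[22,74/3] y:[43/2,47/2] z:[22,76/3] -> hit [22,47/2], descend [2, 9]
        N2 x:[22,67/3] y:[43/2,47/2] z:[22,67/3] -> hit [22,67/3] leaf, test {P4@t=22}
        N9 x:[70/3,74/3] y:[23,47/2] z:[25,76/3] -> miss, prune
      N7 x:[55/3,20] y:[29,61/2] z:[50/3,55/3] -> miss, prune
  N8 x:[53/3,28] y:[20,55/2] z:[14,52/3] -> miss, prune

Visited [0, 1, 3, 10, 4, 2, 9, 7, 8]. Tests: 9 box, 1 leaf. Nearest: P4.

== RESULT ==
[0, 1, 3, 10, 4, 2, 9, 7, 8]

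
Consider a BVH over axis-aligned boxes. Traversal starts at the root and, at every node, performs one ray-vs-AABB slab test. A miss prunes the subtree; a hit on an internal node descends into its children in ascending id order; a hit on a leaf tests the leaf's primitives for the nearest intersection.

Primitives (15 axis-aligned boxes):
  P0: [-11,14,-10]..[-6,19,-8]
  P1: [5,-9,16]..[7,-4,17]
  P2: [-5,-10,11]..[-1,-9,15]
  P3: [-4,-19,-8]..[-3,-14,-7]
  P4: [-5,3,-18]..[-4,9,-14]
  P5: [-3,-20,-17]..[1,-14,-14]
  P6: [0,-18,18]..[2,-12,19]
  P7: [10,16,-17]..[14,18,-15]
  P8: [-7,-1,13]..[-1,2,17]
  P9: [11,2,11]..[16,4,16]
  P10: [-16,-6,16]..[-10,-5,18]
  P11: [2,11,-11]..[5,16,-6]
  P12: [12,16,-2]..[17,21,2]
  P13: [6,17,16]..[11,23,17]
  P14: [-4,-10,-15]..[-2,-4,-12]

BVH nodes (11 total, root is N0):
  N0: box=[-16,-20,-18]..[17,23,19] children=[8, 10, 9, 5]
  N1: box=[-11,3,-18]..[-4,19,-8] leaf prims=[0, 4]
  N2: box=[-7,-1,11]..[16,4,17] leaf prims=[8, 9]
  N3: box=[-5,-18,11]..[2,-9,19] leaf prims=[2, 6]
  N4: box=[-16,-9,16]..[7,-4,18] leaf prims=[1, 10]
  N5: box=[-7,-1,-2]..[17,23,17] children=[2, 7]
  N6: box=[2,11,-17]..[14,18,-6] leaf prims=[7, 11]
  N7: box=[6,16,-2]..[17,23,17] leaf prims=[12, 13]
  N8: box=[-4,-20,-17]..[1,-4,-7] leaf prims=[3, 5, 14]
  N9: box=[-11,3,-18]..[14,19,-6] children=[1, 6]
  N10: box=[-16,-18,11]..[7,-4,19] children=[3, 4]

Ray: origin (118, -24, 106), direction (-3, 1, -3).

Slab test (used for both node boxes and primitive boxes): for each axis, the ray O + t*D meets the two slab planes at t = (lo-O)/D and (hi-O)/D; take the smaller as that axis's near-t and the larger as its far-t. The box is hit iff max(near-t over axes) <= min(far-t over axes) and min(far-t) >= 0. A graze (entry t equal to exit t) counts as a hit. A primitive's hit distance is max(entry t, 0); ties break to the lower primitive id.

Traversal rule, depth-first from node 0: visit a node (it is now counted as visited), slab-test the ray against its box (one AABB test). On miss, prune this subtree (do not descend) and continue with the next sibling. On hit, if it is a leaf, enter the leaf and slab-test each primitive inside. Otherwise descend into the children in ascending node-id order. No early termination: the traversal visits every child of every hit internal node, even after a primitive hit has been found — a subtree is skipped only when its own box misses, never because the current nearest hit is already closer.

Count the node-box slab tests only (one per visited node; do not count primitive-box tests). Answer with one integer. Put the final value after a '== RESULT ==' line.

Traverse from the root:
N0 x:[101/3,134/3] y:[4,47] z:[29,124/3] -> hit [101/3,124/3], descend [5, 8, 9, 10]
  N5 x:[101/3,125/3] y:[23,47] z:[89/3,36] -> hit [101/3,36], descend [2, 7]
    N2 x:[34,125/3] y:[23,28] z:[89/3,95/3] -> miss, prune
    N7 x:[101/3,112/3] y:[40,47] z:[89/3,36] -> miss, prune
  N8 x:[39,122/3] y:[4,20] z:[113/3,41] -> miss, prune
  N9 x:[104/3,43] y:[27,43] z:[112/3,124/3] -> hit [112/3,124/3], descend [1, 6]
    N1 x:[122/3,43] y:[27,43] z:[38,124/3] -> hit [122/3,124/3] leaf, test {P0(miss), P4(miss)}
    N6 x:[104/3,116/3] y:[35,42] z:[112/3,41] -> hit [112/3,116/3] leaf, test {P7(miss), P11@t=113/3}
  N10 x:[37,134/3] y:[6,20] z:[29,95/3] -> miss, prune

Visited [0, 5, 2, 7, 8, 9, 1, 6, 10]. Tests: 9 box, 2 leaf. Nearest: P11.

== RESULT ==
9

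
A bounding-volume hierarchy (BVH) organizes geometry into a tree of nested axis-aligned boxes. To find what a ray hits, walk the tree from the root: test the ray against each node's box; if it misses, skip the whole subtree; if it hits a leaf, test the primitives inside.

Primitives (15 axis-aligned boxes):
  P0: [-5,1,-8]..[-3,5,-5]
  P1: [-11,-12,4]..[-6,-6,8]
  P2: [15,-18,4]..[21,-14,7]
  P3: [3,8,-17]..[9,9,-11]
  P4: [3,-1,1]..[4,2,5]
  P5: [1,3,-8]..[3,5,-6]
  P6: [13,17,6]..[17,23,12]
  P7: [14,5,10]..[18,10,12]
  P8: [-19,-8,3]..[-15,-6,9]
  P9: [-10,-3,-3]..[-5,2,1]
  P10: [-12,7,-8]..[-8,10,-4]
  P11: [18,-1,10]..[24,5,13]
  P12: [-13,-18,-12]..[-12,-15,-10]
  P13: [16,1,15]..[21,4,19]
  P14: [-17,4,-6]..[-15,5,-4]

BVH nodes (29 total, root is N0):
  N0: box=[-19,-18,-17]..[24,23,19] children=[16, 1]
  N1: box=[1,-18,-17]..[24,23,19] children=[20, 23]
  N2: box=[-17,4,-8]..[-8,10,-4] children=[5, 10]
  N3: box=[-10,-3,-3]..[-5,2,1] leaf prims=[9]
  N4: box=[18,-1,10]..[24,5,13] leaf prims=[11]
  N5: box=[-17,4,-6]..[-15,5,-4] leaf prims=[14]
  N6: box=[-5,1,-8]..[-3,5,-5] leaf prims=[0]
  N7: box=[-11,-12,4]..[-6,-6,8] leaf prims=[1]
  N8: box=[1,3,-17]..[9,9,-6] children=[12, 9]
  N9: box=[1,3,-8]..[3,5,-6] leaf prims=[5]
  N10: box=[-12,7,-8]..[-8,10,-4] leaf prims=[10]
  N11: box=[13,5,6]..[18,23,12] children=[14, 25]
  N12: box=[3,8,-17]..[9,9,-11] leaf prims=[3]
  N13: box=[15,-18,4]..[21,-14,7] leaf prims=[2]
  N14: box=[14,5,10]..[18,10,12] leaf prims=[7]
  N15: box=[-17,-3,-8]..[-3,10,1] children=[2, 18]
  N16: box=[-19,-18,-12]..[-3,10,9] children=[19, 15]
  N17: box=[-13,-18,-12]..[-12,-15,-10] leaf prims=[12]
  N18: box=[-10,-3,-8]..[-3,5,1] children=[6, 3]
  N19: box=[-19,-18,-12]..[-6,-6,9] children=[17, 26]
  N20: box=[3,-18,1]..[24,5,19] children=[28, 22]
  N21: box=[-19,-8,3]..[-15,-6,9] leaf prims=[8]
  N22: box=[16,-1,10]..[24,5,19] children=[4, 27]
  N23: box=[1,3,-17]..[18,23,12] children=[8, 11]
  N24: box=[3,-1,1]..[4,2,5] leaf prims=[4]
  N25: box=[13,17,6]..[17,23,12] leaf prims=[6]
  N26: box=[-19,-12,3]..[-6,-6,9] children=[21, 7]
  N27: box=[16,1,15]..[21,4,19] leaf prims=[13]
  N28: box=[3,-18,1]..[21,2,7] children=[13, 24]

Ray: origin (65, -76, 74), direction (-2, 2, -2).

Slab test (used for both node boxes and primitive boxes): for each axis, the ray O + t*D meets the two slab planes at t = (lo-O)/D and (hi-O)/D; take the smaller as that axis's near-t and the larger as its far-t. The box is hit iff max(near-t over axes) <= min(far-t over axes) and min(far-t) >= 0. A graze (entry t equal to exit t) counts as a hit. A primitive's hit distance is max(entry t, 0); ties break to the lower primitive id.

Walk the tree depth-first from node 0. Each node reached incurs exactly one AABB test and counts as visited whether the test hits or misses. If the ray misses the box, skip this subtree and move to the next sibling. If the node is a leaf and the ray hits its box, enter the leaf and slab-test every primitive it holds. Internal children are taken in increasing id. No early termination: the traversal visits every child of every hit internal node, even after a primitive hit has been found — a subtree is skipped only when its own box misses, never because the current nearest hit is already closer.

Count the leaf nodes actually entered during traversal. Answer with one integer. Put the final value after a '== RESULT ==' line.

Trace the traversal:
N0 x:[41/2,42] y:[29,99/2] z:[55/2,91/2] -> hit [29,42], descend [1, 16]
  N1 x:[41/2,32] y:[29,99/2] z:[55/2,91/2] -> hit [29,32], descend [20, 23]
    N20 x:[41/2,31] y:[29,81/2] z:[55/2,73/2] -> hit [29,31], descend [22, 28]
      N22 x:[41/2,49/2] y:[75/2,81/2] z:[55/2,32] -> miss, prune
      N28 x:[22,31] y:[29,39] z:[67/2,73/2] -> miss, prune
    N23 x:[47/2,32] y:[79/2,99/2] z:[31,91/2] -> miss, prune
  N16 x:[34,42] y:[29,43] z:[65/2,43] -> hit [34,42], descend [15, 19]
    N15 x:[34,41] y:[73/2,43] z:[73/2,41] -> hit [73/2,41], descend [2, 18]
      N2 x:[73/2,41] y:[40,43] z:[39,41] -> hit [40,41], descend [5, 10]
        N5 x:[40,41] y:[40,81/2] z:[39,40] -> hit [40,40] leaf, test {P14@t=40}
        N10 x:[73/2,77/2] y:[83/2,43] z:[39,41] -> miss, prune
      N18 x:[34,75/2] y:[73/2,81/2] z:[73/2,41] -> hit [73/2,75/2], descend [3, 6]
        N3 x:[35,75/2] y:[73/2,39] z:[73/2,77/2] -> hit [73/2,75/2] leaf, test {P9@t=73/2}
        N6 x:[34,35] y:[77/2,81/2] z:[79/2,41] -> miss, prune
    N19 x:[71/2,42] y:[29,35] z:[65/2,43] -> miss, prune

15 AABB tests over nodes [0, 1, 20, 22, 28, 23, 16, 15, 2, 5, 10, 18, 3, 6, 19]; 2 leaves entered; closest P9.

== RESULT ==
2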